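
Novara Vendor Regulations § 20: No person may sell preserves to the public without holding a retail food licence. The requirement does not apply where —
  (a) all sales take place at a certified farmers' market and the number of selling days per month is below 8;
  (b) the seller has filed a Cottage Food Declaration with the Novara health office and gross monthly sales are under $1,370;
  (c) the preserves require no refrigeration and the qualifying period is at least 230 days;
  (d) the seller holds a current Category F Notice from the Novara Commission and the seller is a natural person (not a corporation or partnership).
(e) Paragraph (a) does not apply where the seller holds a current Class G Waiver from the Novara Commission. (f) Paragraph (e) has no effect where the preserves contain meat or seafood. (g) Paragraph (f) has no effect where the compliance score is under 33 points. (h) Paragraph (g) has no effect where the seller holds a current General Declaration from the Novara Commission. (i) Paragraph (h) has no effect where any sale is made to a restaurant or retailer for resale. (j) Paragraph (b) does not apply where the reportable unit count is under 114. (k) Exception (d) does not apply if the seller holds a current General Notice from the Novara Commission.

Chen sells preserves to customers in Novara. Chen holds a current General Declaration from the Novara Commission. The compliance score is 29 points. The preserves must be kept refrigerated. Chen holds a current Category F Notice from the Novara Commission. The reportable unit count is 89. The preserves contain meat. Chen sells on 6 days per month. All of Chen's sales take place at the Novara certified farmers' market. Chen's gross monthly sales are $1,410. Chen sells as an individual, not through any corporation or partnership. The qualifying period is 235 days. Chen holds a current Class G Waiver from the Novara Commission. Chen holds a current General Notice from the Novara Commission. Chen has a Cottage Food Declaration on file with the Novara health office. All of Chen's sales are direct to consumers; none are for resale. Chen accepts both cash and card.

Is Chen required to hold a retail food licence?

No — exception (a) applies; Chen is not required to hold a retail food licence.

Exception (a) is satisfied on its face — all sales are at a certified farmers' market; the number of selling days per month is 6, below the 8 limit. Considering the limiting provisions: (e) would limit (a) — a current Class G Waiver is held — but (f) sets (e) aside: (f) operates against (e): the preserves contain meat. (g) operates (the compliance score is 29 points, under the 33 points limit), but yields to (h): (h) is triggered — a current General Declaration is held. (i), which would lift (h), does not operate here — no sales are for resale. Exception (a) stands.
Exception (b) fails — gross monthly sales are $1,410, not under $1,370.
Exception (c) fails — the preserves require refrigeration.
Exception (d): a current Category F Notice is held; the seller is a natural person — every condition holds. Turning to paragraph (k): (k) operates against (d): a current General Notice is held. So (d) is unavailable.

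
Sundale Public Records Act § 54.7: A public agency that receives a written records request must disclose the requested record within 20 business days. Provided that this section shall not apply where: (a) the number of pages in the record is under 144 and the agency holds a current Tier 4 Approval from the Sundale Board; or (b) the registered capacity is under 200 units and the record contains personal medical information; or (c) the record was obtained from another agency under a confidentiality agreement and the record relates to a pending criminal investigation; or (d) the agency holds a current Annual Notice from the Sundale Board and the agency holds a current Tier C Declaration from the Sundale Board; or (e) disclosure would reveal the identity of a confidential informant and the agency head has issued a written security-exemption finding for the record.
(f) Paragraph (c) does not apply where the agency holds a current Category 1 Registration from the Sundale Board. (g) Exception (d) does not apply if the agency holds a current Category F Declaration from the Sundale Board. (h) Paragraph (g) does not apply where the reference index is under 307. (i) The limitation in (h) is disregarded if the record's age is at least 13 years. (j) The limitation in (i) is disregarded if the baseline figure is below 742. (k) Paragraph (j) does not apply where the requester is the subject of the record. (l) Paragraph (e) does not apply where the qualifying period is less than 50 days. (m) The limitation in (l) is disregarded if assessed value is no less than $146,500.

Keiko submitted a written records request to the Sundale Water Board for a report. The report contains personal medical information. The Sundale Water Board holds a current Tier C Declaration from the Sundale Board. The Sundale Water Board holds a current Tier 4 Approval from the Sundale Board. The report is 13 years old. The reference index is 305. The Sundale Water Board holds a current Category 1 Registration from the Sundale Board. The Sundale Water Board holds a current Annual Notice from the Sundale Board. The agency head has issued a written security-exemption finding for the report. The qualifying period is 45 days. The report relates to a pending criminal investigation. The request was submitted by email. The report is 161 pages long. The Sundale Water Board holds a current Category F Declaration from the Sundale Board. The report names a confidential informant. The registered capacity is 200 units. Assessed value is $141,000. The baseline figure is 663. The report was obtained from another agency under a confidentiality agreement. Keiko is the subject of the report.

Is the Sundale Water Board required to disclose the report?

Exception (a) requires that the number of pages in the record is under 144; but the number of pages in the record is 161, not under 144, so (a) is unavailable.
Exception (b) fails — the registered capacity is 200 units, not under 200 units.
Exception (c)'s conditions are all satisfied: the report was obtained under a confidentiality agreement; the report relates to a pending investigation. But applying paragraph (f): (f) operates against (c): a current Category 1 Registration is held. Exception (c) does not apply.
Exception (d)'s conditions are all satisfied: a current Annual Notice is held; a current Tier C Declaration is held. But: (g) operates against (d): a current Category F Declaration is held. (h) applies (the reference index is 305, under the 307 limit), but is displaced by (i): (i) applies — the record's age is 13 years, meeting the 13 years threshold. (j) is triggered (the baseline figure is 663, below the 742 limit), but yields to (k): (k) is triggered — Keiko is the subject of the report. (d) is therefore removed.
All of (e)'s requirements are met (the report names a confidential informant; a written security-exemption finding has been issued). However, paragraphs (l)–(m) must be considered: (l) operates against (e): the qualifying period is 45 days, less than the 50 days limit. (m) does not operate here (assessed value is $141,000, short of $146,500), so (l) stands. (e) is therefore removed.
No exception displaces § 54.7.

Yes — the Sundale Water Board must disclose the report.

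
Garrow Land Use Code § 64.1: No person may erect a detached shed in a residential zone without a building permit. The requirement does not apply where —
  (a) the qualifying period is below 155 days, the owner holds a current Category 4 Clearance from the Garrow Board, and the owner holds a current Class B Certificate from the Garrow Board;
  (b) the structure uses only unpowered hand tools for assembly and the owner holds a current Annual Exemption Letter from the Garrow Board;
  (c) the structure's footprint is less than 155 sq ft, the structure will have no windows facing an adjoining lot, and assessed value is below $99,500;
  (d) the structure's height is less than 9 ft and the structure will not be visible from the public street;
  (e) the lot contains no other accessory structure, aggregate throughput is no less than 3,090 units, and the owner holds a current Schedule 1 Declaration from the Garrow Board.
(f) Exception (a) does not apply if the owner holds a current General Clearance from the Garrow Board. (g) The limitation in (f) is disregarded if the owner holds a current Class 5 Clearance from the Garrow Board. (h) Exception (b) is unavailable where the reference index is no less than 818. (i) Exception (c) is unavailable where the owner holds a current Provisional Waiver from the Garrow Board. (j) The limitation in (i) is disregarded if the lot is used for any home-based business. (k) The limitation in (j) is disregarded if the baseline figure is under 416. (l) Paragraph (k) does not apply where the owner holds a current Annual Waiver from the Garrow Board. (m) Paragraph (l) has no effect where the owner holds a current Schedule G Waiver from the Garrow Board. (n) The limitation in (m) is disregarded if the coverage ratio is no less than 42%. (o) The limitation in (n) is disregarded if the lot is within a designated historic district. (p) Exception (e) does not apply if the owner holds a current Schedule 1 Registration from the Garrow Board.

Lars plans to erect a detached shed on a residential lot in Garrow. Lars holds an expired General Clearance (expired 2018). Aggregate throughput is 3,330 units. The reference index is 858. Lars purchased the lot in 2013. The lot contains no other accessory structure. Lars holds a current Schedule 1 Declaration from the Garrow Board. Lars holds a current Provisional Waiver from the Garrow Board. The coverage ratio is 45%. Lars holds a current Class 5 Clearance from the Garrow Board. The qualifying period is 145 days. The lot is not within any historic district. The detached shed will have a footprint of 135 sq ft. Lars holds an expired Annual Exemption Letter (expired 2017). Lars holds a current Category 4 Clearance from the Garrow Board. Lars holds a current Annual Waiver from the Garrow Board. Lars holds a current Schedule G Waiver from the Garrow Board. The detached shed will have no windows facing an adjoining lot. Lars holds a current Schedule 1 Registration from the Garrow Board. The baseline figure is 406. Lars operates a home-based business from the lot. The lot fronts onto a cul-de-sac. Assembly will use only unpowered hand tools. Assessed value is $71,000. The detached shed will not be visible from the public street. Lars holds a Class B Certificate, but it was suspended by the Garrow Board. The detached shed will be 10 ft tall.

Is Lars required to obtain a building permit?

No — exception (c) applies; Lars does not need a building permit.

Exception (a) fails — there is no Class B Certificate in force.
Exception (b) fails — no current Annual Exemption Letter is held.
Exception (c): the structure's footprint is 135 sq ft, less than the 155 sq ft limit; no windows face an adjoining lot; assessed value is $71,000, below the $99,500 limit — every condition holds. As to paragraphs (i)–(o): (i) would limit (c) — a current Provisional Waiver is held — but (j) sets (i) aside: (j) operates against (i): a home-based business operates on the lot. (k) is engaged (the baseline figure is 406, under the 416 limit), but yields to (l): (l) operates against (k): a current Annual Waiver is held. (m) is triggered (a current Schedule G Waiver is held), but is itself disapplied by (n): (n) applies — the coverage ratio is 45%, meeting the 42% threshold. (o) is inapplicable (the lot is not in a historic district), so (n) stands. (c) remains available.
Exception (d) fails — the structure's height is 10 ft, not less than 9 ft.
Exception (e): the lot has no other accessory structure; aggregate throughput is 3,330 units, meeting the 3,090 units threshold; a current Schedule 1 Declaration is held — every condition holds. But applying paragraph (p): (p) applies — a current Schedule 1 Registration is held. Exception (e) does not apply.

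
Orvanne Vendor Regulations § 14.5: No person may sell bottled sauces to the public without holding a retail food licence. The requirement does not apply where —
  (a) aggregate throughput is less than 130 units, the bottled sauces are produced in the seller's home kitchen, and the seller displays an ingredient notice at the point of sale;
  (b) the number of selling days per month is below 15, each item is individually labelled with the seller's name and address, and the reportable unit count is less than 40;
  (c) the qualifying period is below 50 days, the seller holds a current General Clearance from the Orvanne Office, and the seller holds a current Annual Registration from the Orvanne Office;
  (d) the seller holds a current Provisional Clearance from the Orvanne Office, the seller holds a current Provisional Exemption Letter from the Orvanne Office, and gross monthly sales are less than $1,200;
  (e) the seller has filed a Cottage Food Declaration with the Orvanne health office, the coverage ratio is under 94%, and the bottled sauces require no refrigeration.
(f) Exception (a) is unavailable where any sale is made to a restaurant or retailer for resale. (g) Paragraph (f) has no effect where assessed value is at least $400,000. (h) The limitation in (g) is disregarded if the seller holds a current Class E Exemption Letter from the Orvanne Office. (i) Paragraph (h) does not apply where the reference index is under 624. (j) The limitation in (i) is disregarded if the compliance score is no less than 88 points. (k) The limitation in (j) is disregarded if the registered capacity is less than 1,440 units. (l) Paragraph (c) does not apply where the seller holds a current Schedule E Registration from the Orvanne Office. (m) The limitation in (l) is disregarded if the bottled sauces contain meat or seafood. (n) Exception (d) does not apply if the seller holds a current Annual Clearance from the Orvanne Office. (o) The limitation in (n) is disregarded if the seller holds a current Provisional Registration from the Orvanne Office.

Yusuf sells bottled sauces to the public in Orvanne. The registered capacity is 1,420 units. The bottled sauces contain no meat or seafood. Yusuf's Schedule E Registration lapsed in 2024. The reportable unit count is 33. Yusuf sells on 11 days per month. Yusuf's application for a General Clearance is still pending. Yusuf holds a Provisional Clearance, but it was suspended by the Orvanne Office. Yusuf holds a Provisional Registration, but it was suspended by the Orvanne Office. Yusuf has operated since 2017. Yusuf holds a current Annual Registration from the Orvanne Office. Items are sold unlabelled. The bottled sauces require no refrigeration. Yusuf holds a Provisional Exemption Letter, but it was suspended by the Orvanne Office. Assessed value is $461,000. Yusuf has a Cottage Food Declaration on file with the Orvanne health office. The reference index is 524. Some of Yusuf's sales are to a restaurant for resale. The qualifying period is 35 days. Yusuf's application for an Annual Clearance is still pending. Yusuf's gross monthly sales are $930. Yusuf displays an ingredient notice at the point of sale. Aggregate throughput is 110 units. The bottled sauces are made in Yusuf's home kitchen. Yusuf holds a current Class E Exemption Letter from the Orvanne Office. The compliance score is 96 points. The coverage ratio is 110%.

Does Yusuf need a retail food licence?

No — exception (a) applies; Yusuf is not required to hold a retail food licence.

Exception (a): aggregate throughput is 110 units, less than the 130 units limit; the bottled sauces are home-kitchen produced; an ingredient notice is displayed — every condition holds. Under paragraphs (f)–(k): (f) applies (some sales are to a restaurant for resale), but is itself disapplied by (g): (g) operates — assessed value is $461,000, meeting the $400,000 threshold. (h) would limit (g) — a current Class E Exemption Letter is held — but (i) sets (h) aside: (i) operates against (h): the reference index is 524, under the 624 limit. (j) applies (the compliance score is 96 points, meeting the 88 points threshold), but is displaced by (k): (k) operates against (j): the registered capacity is 1,420 units, less than the 1,440 units limit. (a) remains available.
Exception (b) does not apply: items are sold unlabelled.
Exception (c) does not apply: the General Clearance is not current.
Exception (d) fails — no current Provisional Clearance is held.
Exception (e) requires that the coverage ratio is under 94%; but the coverage ratio is 110%, not under 94%, so (e) is unavailable.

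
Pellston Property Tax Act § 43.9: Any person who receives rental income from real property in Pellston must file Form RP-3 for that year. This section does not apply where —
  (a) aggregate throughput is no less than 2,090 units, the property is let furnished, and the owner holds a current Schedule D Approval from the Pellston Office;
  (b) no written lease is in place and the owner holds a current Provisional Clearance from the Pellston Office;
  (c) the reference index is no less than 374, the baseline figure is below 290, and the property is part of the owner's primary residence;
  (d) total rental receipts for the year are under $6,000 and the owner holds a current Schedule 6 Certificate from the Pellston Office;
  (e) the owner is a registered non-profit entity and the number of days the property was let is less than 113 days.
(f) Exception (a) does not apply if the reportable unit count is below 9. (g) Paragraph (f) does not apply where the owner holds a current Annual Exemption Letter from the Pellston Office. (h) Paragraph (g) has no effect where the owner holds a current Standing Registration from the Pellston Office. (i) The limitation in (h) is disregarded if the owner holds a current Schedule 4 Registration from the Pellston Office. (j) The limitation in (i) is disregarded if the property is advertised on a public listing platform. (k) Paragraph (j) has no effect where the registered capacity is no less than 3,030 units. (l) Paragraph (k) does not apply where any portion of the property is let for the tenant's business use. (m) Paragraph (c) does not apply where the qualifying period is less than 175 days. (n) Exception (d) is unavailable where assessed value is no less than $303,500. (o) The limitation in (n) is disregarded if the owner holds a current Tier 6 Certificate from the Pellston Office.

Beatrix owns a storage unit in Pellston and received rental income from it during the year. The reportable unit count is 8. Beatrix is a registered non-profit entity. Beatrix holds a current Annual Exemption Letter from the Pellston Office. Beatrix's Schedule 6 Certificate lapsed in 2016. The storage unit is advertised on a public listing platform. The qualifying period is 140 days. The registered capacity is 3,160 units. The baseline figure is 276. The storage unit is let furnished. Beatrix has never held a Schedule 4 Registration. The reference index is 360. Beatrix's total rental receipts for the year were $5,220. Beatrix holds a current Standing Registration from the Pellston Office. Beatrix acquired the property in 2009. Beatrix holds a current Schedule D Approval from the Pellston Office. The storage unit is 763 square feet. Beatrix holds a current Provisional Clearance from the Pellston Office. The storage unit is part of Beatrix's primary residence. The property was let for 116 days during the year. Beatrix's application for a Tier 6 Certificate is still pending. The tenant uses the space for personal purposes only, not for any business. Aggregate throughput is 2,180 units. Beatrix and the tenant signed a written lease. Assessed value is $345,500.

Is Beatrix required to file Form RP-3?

Yes — Beatrix must file Form RP-3.

All of (a)'s requirements are met (aggregate throughput is 2,180 units, meeting the 2,090 units threshold; the property is let furnished; a current Schedule D Approval is held). Turning to paragraphs (f)–(l): (f) is triggered — the reportable unit count is 8, below the 9 limit. (g) would limit (f) — a current Annual Exemption Letter is held — but (h) sets (g) aside: (h) operates against (g): a current Standing Registration is held. (i) is not engaged (there is no Schedule 4 Registration in force), so (h) stands. Exception (a) does not apply.
Exception (b) fails — a written lease is in place.
Exception (c) does not apply: the reference index is 360, short of 374.
Exception (d) does not apply: there is no Schedule 6 Certificate in force.
Exception (e) fails — the number of days the property was let is 116 days, not less than 113 days.
No exception applies. The general rule governs.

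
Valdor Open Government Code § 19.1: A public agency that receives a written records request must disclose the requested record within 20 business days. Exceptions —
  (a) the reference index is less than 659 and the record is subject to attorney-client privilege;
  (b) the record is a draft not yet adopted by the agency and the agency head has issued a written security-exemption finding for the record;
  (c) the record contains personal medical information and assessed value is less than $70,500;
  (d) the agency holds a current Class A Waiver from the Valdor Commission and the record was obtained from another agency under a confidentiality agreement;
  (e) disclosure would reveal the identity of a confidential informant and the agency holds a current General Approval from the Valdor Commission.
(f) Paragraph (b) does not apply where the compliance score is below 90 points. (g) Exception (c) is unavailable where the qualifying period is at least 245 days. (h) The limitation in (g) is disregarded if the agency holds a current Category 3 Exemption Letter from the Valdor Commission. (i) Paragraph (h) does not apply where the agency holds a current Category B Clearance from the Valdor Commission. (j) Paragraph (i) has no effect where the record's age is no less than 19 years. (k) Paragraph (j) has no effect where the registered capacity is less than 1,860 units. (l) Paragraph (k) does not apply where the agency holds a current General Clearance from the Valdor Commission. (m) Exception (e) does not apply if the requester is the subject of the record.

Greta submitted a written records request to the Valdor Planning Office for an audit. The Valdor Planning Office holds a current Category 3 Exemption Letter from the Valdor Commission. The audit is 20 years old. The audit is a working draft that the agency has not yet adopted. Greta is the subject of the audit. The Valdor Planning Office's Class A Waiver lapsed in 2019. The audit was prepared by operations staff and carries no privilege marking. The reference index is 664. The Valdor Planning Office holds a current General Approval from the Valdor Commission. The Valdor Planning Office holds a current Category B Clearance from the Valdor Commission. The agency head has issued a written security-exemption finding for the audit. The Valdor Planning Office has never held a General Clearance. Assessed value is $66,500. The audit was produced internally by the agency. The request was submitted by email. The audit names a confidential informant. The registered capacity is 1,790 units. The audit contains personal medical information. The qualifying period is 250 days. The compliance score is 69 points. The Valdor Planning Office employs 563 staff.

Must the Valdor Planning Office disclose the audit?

Exception (a) requires that the reference index is less than 659; but the reference index is 664, not less than 659, so (a) is unavailable.
Exception (b): the audit is an unadopted draft; a written security-exemption finding has been issued — every condition holds. Turning to paragraph (f): (f) operates against (b): the compliance score is 69 points, below the 90 points limit. (b) is therefore removed.
Exception (c)'s conditions are all satisfied: the audit contains personal medical information; assessed value is $66,500, less than the $70,500 limit. However, paragraphs (g)–(l) must be considered: (g) operates against (c): the qualifying period is 250 days, meeting the 245 days threshold. (h) would limit (g) — a current Category 3 Exemption Letter is held — but (i) sets (h) aside: (i) applies — a current Category B Clearance is held. (j) would limit (i) — the record's age is 20 years, meeting the 19 years threshold — but (k) sets (j) aside: (k) operates against (j): the registered capacity is 1,790 units, less than the 1,860 units limit. (l), which would lift (k), is not triggered — the General Clearance is not current. So (c) is unavailable.
Exception (d) fails — the Class A Waiver is not current.
Exception (e)'s conditions are all satisfied: the audit names a confidential informant; a current General Approval is held. But applying paragraph (m): (m) is engaged — Greta is the subject of the audit. Exception (e) does not apply.
No exception is made out. the Valdor Planning Office falls within the general rule.

Yes — the Valdor Planning Office must disclose the audit.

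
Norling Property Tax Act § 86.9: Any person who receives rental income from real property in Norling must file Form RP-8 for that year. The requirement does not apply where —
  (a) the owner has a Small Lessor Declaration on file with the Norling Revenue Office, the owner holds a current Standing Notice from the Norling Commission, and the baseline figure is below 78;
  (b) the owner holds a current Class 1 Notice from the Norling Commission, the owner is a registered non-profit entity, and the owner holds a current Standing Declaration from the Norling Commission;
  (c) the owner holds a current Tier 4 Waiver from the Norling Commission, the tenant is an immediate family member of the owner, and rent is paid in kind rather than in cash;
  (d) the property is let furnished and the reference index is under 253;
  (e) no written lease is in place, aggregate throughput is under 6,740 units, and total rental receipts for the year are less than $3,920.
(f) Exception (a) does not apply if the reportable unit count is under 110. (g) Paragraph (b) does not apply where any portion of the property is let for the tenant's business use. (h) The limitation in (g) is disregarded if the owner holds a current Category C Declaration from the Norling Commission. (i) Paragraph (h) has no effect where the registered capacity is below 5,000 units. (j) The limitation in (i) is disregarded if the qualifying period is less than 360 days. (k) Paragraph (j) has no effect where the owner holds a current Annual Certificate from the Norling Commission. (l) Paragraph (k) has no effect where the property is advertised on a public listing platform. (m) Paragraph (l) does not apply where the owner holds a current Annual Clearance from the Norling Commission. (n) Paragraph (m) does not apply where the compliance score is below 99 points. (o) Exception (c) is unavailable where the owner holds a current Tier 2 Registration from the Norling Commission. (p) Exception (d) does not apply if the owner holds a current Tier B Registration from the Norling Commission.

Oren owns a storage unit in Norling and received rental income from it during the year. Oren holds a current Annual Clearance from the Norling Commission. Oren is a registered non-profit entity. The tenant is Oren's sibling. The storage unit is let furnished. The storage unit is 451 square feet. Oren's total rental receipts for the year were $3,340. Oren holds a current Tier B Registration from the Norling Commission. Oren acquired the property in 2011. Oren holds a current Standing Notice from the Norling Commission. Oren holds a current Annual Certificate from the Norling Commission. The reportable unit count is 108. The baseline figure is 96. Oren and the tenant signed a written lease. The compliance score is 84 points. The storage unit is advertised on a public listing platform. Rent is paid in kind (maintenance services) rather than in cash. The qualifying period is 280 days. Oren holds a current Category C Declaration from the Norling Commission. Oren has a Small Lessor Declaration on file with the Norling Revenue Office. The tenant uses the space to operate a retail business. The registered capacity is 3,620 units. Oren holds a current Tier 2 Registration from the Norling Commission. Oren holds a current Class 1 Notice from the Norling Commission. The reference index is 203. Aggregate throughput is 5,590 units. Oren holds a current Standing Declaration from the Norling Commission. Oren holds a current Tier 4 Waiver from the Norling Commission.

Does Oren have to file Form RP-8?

No — exception (b) applies; Oren is not required to file Form RP-8.

Exception (a) requires that the baseline figure is below 78; but the baseline figure is 96, not below 78, so (a) is unavailable.
All of (b)'s requirements are met (a current Class 1 Notice is held; Oren is a registered non-profit; a current Standing Declaration is held). Under paragraphs (g)–(n): (g) is triggered (the space is let for business use), but is itself disapplied by (h): (h) is triggered — a current Category C Declaration is held. (i) operates (the registered capacity is 3,620 units, below the 5,000 units limit), but is set aside by (j): (j) is engaged — the qualifying period is 280 days, less than the 360 days limit. (k) applies (a current Annual Certificate is held), but yields to (l): (l) applies — the property is publicly advertised. (m) would limit (l) — a current Annual Clearance is held — but (n) sets (m) aside: (n) operates against (m): the compliance score is 84 points, below the 99 points limit. (b) remains available.
Exception (c)'s conditions are all satisfied: a current Tier 4 Waiver is held; the tenant is an immediate family member; rent is paid in kind. Turning to paragraph (o): (o) operates against (c): a current Tier 2 Registration is held. So (c) is unavailable.
Exception (d) is satisfied on its face — the property is let furnished; the reference index is 203, under the 253 limit. But: (p) operates against (d): a current Tier B Registration is held. (d) is therefore removed.
Exception (e) does not apply: a written lease is in place.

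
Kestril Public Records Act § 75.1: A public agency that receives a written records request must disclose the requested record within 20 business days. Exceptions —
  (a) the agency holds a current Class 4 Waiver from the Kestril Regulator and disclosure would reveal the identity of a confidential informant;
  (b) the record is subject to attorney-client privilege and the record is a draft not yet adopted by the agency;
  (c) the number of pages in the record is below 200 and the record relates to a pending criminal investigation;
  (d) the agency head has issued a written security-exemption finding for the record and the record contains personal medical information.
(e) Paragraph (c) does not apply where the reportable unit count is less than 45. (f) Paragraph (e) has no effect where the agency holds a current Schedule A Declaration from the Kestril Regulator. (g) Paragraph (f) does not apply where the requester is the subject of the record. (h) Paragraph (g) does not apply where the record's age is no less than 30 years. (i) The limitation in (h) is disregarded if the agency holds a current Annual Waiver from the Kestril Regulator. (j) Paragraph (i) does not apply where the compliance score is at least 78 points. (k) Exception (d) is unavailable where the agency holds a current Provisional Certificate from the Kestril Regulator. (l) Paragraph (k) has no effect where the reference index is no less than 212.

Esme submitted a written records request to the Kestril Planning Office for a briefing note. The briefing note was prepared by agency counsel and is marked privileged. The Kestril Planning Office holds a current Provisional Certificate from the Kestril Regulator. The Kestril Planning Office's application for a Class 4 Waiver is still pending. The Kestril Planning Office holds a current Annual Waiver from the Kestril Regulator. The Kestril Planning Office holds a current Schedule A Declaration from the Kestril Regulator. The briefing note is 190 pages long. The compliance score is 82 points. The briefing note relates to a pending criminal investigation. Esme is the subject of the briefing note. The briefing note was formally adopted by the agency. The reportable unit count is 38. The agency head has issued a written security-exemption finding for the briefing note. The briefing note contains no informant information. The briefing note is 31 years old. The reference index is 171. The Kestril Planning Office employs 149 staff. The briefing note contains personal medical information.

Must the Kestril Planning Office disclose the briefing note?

No — exception (c) applies; the Kestril Planning Office is not required to disclose the briefing note.

Exception (a) does not apply: there is no Class 4 Waiver in force.
Exception (b) requires that the record is a draft not yet adopted by the agency; but the briefing note has been formally adopted, so (b) is unavailable.
Exception (c)'s conditions are all satisfied: the number of pages in the record is 190, below the 200 limit; the briefing note relates to a pending investigation. Considering the limiting provisions: (e) applies (the reportable unit count is 38, less than the 45 limit), but is displaced by (f): (f) operates against (e): a current Schedule A Declaration is held. (g) is triggered (Esme is the subject of the briefing note), but is displaced by (h): (h) operates — the record's age is 31 years, meeting the 30 years threshold. (i) operates (a current Annual Waiver is held), but is itself disapplied by (j): (j) operates against (i): the compliance score is 82 points, meeting the 78 points threshold. Exception (c) stands.
Exception (d)'s conditions are all satisfied: a written security-exemption finding has been issued; the briefing note contains personal medical information. But: (k) operates against (d): a current Provisional Certificate is held. (l), which would lift (k), is not engaged — the reference index is 171, short of 212. (d) is therefore removed.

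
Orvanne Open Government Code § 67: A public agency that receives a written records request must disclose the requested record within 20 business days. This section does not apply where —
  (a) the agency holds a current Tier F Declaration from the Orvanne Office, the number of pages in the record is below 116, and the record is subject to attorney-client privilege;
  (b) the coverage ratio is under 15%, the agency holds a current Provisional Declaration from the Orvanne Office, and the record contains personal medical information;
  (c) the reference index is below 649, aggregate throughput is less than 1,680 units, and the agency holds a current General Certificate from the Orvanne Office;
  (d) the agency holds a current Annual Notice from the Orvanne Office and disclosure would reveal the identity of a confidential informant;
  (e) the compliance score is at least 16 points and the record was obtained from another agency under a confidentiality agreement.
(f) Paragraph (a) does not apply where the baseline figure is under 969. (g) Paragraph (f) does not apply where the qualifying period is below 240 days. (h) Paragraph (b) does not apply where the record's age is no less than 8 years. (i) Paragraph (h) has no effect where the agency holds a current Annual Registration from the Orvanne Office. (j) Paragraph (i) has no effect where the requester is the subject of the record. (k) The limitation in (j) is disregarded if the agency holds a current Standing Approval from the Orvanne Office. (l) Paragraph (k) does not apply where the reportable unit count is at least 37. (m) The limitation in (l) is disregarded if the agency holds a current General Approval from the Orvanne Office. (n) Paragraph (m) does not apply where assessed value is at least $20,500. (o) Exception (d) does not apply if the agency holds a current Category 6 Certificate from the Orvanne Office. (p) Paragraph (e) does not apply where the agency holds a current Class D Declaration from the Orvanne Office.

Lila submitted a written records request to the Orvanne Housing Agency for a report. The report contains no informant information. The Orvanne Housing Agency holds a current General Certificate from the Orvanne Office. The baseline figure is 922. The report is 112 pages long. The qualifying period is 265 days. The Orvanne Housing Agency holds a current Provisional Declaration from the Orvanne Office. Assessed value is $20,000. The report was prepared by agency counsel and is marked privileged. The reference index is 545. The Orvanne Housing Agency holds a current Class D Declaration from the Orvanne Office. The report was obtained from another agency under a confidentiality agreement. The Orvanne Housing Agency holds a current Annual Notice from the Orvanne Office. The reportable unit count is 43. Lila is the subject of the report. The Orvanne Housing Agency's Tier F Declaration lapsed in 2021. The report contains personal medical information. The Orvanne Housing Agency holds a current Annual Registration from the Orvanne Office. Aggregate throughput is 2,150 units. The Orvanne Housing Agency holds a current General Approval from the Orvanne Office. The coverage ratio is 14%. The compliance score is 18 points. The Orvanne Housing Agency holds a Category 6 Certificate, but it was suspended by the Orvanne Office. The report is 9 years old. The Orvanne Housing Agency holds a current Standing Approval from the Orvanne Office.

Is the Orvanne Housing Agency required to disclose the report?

No — exception (b) applies; the Orvanne Housing Agency is not required to disclose the report.

Exception (a) fails — there is no Tier F Declaration in force.
All of (b)'s requirements are met (the coverage ratio is 14%, under the 15% limit; a current Provisional Declaration is held; the report contains personal medical information). Considering the limiting provisions: (h) operates (the record's age is 9 years, meeting the 8 years threshold), but is set aside by (i): (i) applies — a current Annual Registration is held. (j) would limit (i) — Lila is the subject of the report — but (k) sets (j) aside: (k) applies — a current Standing Approval is held. (l) would limit (k) — the reportable unit count is 43, meeting the 37 threshold — but (m) sets (l) aside: (m) operates against (l): a current General Approval is held. (n), which would lift (m), is inapplicable — assessed value is $20,000, short of $20,500. (b) remains available.
Exception (c) does not apply: aggregate throughput is 2,150 units, not less than 1,680 units.
Exception (d) does not apply: the report contains no informant information.
Exception (e) is satisfied on its face — the compliance score is 18 points, meeting the 16 points threshold; the report was obtained under a confidentiality agreement. However, paragraph (p) must be considered: (p) operates — a current Class D Declaration is held. (e) is therefore removed.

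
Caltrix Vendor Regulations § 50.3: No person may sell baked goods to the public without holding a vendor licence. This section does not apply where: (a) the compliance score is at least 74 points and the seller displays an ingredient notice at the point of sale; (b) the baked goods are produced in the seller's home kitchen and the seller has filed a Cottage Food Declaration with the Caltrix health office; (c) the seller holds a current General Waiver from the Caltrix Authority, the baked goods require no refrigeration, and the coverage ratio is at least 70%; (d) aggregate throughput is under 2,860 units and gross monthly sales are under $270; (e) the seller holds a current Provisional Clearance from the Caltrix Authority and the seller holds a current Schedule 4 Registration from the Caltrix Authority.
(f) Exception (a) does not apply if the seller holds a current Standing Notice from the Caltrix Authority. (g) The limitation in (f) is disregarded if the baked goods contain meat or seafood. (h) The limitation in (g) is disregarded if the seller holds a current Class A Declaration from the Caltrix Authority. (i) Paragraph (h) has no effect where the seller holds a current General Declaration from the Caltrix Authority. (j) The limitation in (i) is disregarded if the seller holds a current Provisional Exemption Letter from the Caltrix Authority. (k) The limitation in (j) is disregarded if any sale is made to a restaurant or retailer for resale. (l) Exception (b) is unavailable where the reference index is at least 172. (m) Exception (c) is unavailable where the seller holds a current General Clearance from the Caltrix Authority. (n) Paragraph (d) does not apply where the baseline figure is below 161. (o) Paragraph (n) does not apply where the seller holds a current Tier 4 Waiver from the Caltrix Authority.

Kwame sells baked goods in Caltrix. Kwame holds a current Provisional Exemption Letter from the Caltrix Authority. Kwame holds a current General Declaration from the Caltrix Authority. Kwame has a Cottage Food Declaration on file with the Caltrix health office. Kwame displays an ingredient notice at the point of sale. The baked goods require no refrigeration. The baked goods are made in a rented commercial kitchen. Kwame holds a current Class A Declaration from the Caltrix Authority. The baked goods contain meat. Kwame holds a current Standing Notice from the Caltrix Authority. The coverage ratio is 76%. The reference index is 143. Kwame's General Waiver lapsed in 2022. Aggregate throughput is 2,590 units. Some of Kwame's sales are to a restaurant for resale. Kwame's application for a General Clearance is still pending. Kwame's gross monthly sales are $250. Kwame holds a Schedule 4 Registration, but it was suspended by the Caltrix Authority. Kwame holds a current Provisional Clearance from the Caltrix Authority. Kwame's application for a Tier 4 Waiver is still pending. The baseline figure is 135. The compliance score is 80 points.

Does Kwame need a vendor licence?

No — exception (a) applies; Kwame is not required to hold a vendor licence.

Exception (a): the compliance score is 80 points, meeting the 74 points threshold; an ingredient notice is displayed — every condition holds. Considering the limiting provisions: (f) would limit (a) — a current Standing Notice is held — but (g) sets (f) aside: (g) is engaged — the baked goods contain meat. (h) would limit (g) — a current Class A Declaration is held — but (i) sets (h) aside: (i) operates against (h): a current General Declaration is held. (j) is triggered (a current Provisional Exemption Letter is held), but is displaced by (k): (k) operates against (j): some sales are to a restaurant for resale. Exception (a) stands.
Exception (b) does not apply: the baked goods are made in a commercial kitchen, not a home kitchen.
Exception (c) requires that the seller holds a current General Waiver from the Caltrix Authority; but there is no General Waiver in force, so (c) is unavailable.
Exception (d)'s conditions are all satisfied: aggregate throughput is 2,590 units, under the 2,860 units limit; gross monthly sales are $250, under the $270 limit. Turning to paragraphs (n)–(o): (n) operates against (d): the baseline figure is 135, below the 161 limit. (o), which would lift (n), is not triggered — the Tier 4 Waiver is not current. (d) is therefore removed.
Exception (e) fails — no current Schedule 4 Registration is held.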